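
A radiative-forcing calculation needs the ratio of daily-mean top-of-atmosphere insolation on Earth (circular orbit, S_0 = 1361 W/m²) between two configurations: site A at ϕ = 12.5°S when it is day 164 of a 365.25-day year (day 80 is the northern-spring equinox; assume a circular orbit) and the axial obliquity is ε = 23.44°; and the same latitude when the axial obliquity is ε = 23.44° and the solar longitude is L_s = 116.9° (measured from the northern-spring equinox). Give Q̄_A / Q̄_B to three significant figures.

Q̄_A / Q̄_B ≈ 0.964

— Configuration A (ϕ=-12.5°):
Solar longitude: L_s = 360° × (164 − 80)/365.25 = 82.793°.
sin δ = sin 23.44° × sin 82.793° = 0.39465, so δ = +23.244°.
cos h₀ = −tan(-12.5°) tan(+23.244°) = 0.0952, h₀ = 1.4754 rad.
Bracket: h₀ sin ϕ sin δ + cos ϕ cos δ sin h₀ = 1.4754×-0.21644×0.39465 + 0.97630×0.91883×0.99546 = -0.126026 + 0.892981 = 0.766955.
Q̄ = (S_0/π) × [bracket] = (1361/π) × 0.766955 = 332.26 W/m².
— Configuration B (ϕ=-12.5°):
Solar declination: sin δ = sin ε · sin L_s = sin 23.44° × sin 116.9° = 0.35475, so δ = +20.778°.
cos h₀ = −tan(-12.5°) tan(+20.778°) = 0.0841, h₀ = 1.4866 rad.
Bracket: h₀ sin ϕ sin δ + cos ϕ cos δ sin h₀ = 1.4866×-0.21644×0.35475 + 0.97630×0.93496×0.99646 = -0.114144 + 0.909570 = 0.795426.
Q̄ = (S_0/π) × [bracket] = (1361/π) × 0.795426 = 344.59 W/m².
Ratio Q̄_A / Q̄_B = 332.26 / 344.59 = 0.9642.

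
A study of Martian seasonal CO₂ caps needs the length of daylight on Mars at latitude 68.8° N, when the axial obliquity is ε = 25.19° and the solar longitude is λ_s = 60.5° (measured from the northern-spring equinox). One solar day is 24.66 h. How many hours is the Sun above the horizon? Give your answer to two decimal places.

Solar declination: sin δ = sin ε · sin λ_s = sin 25.19° × sin 60.5° = 0.37044, so δ = +21.743°.
Sunrise equation: cos H₀ = −tan φ · tan δ = -1.0282 ≤ −1, so the Sun never sets (polar day) and H₀ = π.
Daylight = 2H₀/(2π) × 24.66 h = (3.1416/π) × 24.66 = 24.66 h.

24.66 h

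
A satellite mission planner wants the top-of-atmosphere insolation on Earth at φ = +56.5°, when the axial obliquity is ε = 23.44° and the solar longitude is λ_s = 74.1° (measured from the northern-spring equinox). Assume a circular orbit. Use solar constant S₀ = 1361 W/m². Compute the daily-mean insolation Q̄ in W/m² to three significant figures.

Solar declination: sin δ = sin ε · sin λ_s = sin 23.44° × sin 74.1° = 0.38257, so δ = +22.493°.
cos H₀ = −tan(+56.5°) tan(+22.493°) = -0.6256, H₀ = 2.2467 rad.
Bracket: H₀ sin φ sin δ + cos φ cos δ sin H₀ = 2.2467×0.83389×0.38257 + 0.55194×0.92393×0.78015 = 0.716745 + 0.397841 = 1.114586.
Q̄ = (S₀/π) × [bracket] = (1361/π) × 1.114586 = 482.9 W/m².

Q̄ ≈ 483 W/m²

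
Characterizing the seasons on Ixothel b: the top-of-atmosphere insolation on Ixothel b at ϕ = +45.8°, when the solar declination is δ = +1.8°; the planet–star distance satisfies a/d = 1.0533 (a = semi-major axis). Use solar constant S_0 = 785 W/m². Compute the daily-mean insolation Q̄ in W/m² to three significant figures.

Q̄ ≈ 203 W/m²

cos h₀ = −tan(+45.8°) tan(+1.800°) = -0.0323, h₀ = 1.6031 rad.
Bracket: h₀ sin ϕ sin δ + cos ϕ cos δ sin h₀ = 1.6031×0.71691×0.03141 + 0.69717×0.99951×0.99948 = 0.036099 + 0.696466 = 0.732565.
Inverse-square distance factor (a/d)² = 1.0533² = 1.109441.
Q̄ = (S_0/π) × 1.109441 × [bracket] = (785/π) × 1.109441 × 0.732565 = 203.1 W/m².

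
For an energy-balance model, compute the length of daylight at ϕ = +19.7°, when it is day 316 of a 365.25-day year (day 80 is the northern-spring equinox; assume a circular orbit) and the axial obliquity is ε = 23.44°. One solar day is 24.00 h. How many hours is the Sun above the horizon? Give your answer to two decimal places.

11.09 h

Solar longitude: L_s = 360° × (316 − 80)/365.25 = 232.608°.
sin δ = sin 23.44° × sin 232.608° = -0.31604, so δ = -18.424°.
cos h₀ = −tan ϕ · tan δ = −tan(+19.7°) × tan(-18.424°) = 0.1193, so h₀ = 1.4512 rad = 83.15°.
Daylight = 2h₀/(2π) × 24.00 h = (1.4512/π) × 24.00 = 11.09 h.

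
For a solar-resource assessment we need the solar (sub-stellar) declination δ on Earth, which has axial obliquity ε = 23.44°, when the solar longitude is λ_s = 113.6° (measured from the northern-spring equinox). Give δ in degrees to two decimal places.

δ = +21.38°

sin δ = sin ε · sin λ_s = sin 23.44° × sin 113.6° = 0.364519.
δ = arcsin(0.364519) = +21.38°.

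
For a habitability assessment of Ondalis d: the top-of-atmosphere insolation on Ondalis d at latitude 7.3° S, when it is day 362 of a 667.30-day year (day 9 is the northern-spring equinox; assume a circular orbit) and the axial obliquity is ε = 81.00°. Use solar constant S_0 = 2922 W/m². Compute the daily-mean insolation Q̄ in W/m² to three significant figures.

Solar longitude: L_s = 360° × (362 − 9)/667.30 = 190.439°.
sin δ = sin 81.00° × sin 190.439° = -0.17896, so δ = -10.309°.
cos h₀ = −tan(-7.3°) tan(-10.309°) = -0.0233, h₀ = 1.5941 rad.
Bracket: h₀ sin ϕ sin δ + cos ϕ cos δ sin h₀ = 1.5941×-0.12706×-0.17896 + 0.99189×0.98386×0.99973 = 0.036248 + 0.975617 = 1.011865.
Q̄ = (S_0/π) × [bracket] = (2922/π) × 1.011865 = 941.1 W/m².

Q̄ ≈ 941 W/m²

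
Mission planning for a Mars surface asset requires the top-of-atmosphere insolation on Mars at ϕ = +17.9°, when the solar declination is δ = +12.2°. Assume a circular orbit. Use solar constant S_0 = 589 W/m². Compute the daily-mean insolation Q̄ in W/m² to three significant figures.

Q̄ ≈ 194 W/m²

cos h₀ = −tan(+17.9°) tan(+12.200°) = -0.0698, h₀ = 1.6407 rad.
Bracket: h₀ sin ϕ sin δ + cos ϕ cos δ sin h₀ = 1.6407×0.30736×0.21132 + 0.95159×0.97742×0.99756 = 0.106566 + 0.927834 = 1.034400.
Q̄ = (S_0/π) × [bracket] = (589/π) × 1.034400 = 193.9 W/m².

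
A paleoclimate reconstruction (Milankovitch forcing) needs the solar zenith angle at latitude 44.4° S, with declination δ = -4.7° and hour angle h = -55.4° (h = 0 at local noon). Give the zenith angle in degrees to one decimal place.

θ_z = 62.5°

cos θ_z = sin ϕ sin δ + cos ϕ cos δ cos h = 0.057329 + 0.404345 = 0.461674.
θ_z = arccos(0.461674) = 62.5°.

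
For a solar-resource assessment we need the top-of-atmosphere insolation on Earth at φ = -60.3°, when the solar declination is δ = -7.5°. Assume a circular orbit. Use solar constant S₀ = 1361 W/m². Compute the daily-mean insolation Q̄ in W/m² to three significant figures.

Q̄ ≈ 296 W/m²

cos H₀ = −tan(-60.3°) tan(-7.500°) = -0.2308, H₀ = 1.8037 rad.
Bracket: H₀ sin φ sin δ + cos φ cos δ sin H₀ = 1.8037×-0.86863×-0.13053 + 0.49546×0.99144×0.97300 = 0.204508 + 0.477956 = 0.682464.
Q̄ = (S₀/π) × [bracket] = (1361/π) × 0.682464 = 295.7 W/m².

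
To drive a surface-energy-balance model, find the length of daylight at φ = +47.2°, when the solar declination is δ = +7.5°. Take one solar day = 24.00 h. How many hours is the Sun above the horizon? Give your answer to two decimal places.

cos H₀ = −tan φ · tan δ = −tan(+47.2°) × tan(+7.500°) = -0.1422, so H₀ = 1.7135 rad = 98.17°.
Daylight = 2H₀/(2π) × 24.00 h = (1.7135/π) × 24.00 = 13.09 h.

13.09 h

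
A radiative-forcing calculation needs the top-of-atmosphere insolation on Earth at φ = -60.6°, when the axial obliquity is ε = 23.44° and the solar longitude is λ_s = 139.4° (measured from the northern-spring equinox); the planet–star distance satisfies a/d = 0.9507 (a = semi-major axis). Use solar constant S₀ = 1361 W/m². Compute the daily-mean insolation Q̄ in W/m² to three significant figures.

Q̄ ≈ 68.4 W/m²

Solar declination: sin δ = sin ε · sin λ_s = sin 23.44° × sin 139.4° = 0.25887, so δ = +15.003°.
cos H₀ = −tan(-60.6°) tan(+15.003°) = 0.4756, H₀ = 1.0751 rad.
Bracket: H₀ sin φ sin δ + cos φ cos δ sin H₀ = 1.0751×-0.87121×0.25887 + 0.49090×0.96591×0.87964 = -0.242467 + 0.417095 = 0.174628.
Inverse-square distance factor (a/d)² = 0.9507² = 0.903830.
Q̄ = (S₀/π) × 0.903830 × [bracket] = (1361/π) × 0.903830 × 0.174628 = 68.38 W/m².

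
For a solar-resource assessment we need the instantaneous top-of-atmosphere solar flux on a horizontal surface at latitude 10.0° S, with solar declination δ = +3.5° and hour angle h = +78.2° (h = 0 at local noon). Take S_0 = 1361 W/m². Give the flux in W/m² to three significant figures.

cos θ_z = sin ϕ sin δ + cos ϕ cos δ cos h = -0.010601 + 0.201014 = 0.190413.
Flux = S_0 · cos θ_z = 1361 × 0.190413 = 259.2 W/m².

259 W/m²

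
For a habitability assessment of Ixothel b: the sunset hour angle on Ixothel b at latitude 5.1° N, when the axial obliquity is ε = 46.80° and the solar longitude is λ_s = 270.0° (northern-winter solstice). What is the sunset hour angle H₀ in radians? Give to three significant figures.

H₀ = 1.48 rad

Solar declination: sin δ = sin ε · sin λ_s = sin 46.80° × sin 270.0° = -0.72897, so δ = -46.800°.
cos H₀ = −tan φ · tan δ = −tan(+5.1°) × tan(-46.800°) = 0.0950, so H₀ = 1.4756 rad = 84.55°.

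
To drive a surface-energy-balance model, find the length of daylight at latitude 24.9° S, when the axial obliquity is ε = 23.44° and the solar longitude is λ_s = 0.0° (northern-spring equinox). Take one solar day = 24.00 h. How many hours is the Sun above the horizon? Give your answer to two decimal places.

Solar declination: sin δ = sin ε · sin λ_s = sin 23.44° × sin 0.0° = 0.00000, so δ = +0.000°.
cos H₀ = −tan φ · tan δ = −tan(-24.9°) × tan(+0.000°) = 0.0000, so H₀ = 1.5708 rad = 90.00°.
Daylight = 2H₀/(2π) × 24.00 h = (1.5708/π) × 24.00 = 12.00 h.

12.00 h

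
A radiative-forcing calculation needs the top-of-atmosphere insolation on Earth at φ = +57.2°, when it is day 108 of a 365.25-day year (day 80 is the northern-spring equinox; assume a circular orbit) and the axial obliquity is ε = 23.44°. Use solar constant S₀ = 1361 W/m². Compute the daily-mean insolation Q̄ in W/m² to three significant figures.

Q̄ ≈ 346 W/m²

Solar longitude: λ_s = 360° × (108 − 80)/365.25 = 27.598°.
sin δ = sin 23.44° × sin 27.598° = 0.18428, so δ = +10.619°.
cos H₀ = −tan(+57.2°) tan(+10.619°) = -0.2909, H₀ = 1.8660 rad.
Bracket: H₀ sin φ sin δ + cos φ cos δ sin H₀ = 1.8660×0.84057×0.18428 + 0.54171×0.98287×0.95675 = 0.289044 + 0.509403 = 0.798447.
Q̄ = (S₀/π) × [bracket] = (1361/π) × 0.798447 = 345.9 W/m².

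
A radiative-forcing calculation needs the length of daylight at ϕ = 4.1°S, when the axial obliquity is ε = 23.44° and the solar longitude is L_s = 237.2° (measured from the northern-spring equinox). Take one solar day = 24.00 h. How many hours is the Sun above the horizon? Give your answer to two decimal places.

Solar declination: sin δ = sin ε · sin L_s = sin 23.44° × sin 237.2° = -0.33437, so δ = -19.534°.
cos h₀ = −tan ϕ · tan δ = −tan(-4.1°) × tan(-19.534°) = -0.0254, so h₀ = 1.5962 rad = 91.46°.
Daylight = 2h₀/(2π) × 24.00 h = (1.5962/π) × 24.00 = 12.19 h.

12.19 h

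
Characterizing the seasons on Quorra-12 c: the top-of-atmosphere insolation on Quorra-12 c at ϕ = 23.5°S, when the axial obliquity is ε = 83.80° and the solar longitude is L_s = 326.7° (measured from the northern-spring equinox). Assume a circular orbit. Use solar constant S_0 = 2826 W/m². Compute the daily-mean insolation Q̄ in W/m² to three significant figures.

Solar declination: sin δ = sin ε · sin L_s = sin 83.80° × sin 326.7° = -0.54581, so δ = -33.080°.
cos h₀ = −tan(-23.5°) tan(-33.080°) = -0.2832, h₀ = 1.8580 rad.
Bracket: h₀ sin ϕ sin δ + cos ϕ cos δ sin h₀ = 1.8580×-0.39875×-0.54581 + 0.91706×0.83791×0.95905 = 0.404378 + 0.736947 = 1.141325.
Q̄ = (S_0/π) × [bracket] = (2826/π) × 1.141325 = 1027 W/m².

Q̄ ≈ 1.03e+03 W/m²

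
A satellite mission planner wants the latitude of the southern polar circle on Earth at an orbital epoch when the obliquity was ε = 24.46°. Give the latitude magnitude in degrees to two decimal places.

65.54°

The polar circle is the lowest latitude that experiences at least one full rotation of continuous darkness at the northern-summer solstice; it lies at |φ| = 90° − ε = 90° − 24.46° = 65.54°.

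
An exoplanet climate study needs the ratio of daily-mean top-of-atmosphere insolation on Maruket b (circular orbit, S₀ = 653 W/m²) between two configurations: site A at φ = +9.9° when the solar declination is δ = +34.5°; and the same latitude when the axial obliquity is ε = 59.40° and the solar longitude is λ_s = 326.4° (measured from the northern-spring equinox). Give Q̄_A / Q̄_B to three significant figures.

Q̄_A / Q̄_B ≈ 1.31

— Configuration A (φ=+9.9°):
cos H₀ = −tan(+9.9°) tan(+34.500°) = -0.1199, H₀ = 1.6910 rad.
Bracket: H₀ sin φ sin δ + cos φ cos δ sin H₀ = 1.6910×0.17193×0.56641 + 0.98511×0.82413×0.99278 = 0.164674 + 0.805997 = 0.970671.
Q̄ = (S₀/π) × [bracket] = (653/π) × 0.970671 = 201.76 W/m².
— Configuration B (φ=+9.9°):
Solar declination: sin δ = sin ε · sin λ_s = sin 59.40° × sin 326.4° = -0.47633, so δ = -28.446°.
cos H₀ = −tan(+9.9°) tan(-28.446°) = 0.0945, H₀ = 1.4761 rad.
Bracket: H₀ sin φ sin δ + cos φ cos δ sin H₀ = 1.4761×0.17193×-0.47633 + 0.98511×0.87927×0.99552 = -0.120886 + 0.862297 = 0.741411.
Q̄ = (S₀/π) × [bracket] = (653/π) × 0.741411 = 154.11 W/m².
Ratio Q̄_A / Q̄_B = 201.76 / 154.11 = 1.309.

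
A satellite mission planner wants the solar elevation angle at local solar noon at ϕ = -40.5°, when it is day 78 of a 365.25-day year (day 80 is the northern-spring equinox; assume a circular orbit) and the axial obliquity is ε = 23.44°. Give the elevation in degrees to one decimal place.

Solar longitude: L_s = 360° × (78 − 80)/365.25 = -1.971°, i.e. -1.971° + 360° = 358.029°.
sin δ = sin 23.44° × sin 358.029° = -0.01368, so δ = -0.784°.
At local noon the hour angle is zero, so the zenith angle equals |ϕ − δ| = |-40.5° − (-0.784°)| = 39.716°.
Elevation = 90° − 39.716° = 50.3°.

50.3°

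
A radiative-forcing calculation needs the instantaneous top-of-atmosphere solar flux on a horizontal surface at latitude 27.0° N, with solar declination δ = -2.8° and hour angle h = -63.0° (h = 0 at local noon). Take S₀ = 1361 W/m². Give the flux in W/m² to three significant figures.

cos θ_z = sin φ sin δ + cos φ cos δ cos h = -0.022177 + 0.404026 = 0.381849.
Flux = S₀ · cos θ_z = 1361 × 0.381849 = 519.7 W/m².

520 W/m²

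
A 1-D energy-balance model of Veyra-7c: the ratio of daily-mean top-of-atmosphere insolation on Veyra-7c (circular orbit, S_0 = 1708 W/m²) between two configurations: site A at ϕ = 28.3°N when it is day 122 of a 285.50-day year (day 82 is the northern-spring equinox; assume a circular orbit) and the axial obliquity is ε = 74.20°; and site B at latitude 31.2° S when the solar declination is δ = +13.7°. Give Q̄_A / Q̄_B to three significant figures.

Q̄_A / Q̄_B ≈ 1.93

— Configuration A (ϕ=+28.3°):
Solar longitude: L_s = 360° × (122 − 82)/285.50 = 50.438°.
sin δ = sin 74.20° × sin 50.438° = 0.74181, so δ = +47.886°.
cos h₀ = −tan(+28.3°) tan(+47.886°) = -0.5956, h₀ = 2.2088 rad.
Bracket: h₀ sin ϕ sin δ + cos ϕ cos δ sin h₀ = 2.2088×0.47409×0.74181 + 0.88048×0.67061×0.80328 = 0.776801 + 0.474304 = 1.251105.
Q̄ = (S_0/π) × [bracket] = (1708/π) × 1.251105 = 680.19 W/m².
— Configuration B (ϕ=-31.2°):
cos h₀ = −tan(-31.2°) tan(+13.700°) = 0.1476, h₀ = 1.4226 rad.
Bracket: h₀ sin ϕ sin δ + cos ϕ cos δ sin h₀ = 1.4226×-0.51803×0.23684 + 0.85536×0.97155×0.98904 = -0.174539 + 0.821917 = 0.647378.
Q̄ = (S_0/π) × [bracket] = (1708/π) × 0.647378 = 351.96 W/m².
Ratio Q̄_A / Q̄_B = 680.19 / 351.96 = 1.933.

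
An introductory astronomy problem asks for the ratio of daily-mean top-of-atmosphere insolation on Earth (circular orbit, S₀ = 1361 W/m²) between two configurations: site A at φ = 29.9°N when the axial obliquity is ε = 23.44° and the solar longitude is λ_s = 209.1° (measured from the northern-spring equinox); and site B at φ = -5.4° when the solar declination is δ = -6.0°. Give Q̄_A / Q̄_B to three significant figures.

— Configuration A (φ=+29.9°):
Solar declination: sin δ = sin ε · sin λ_s = sin 23.44° × sin 209.1° = -0.19346, so δ = -11.155°.
cos H₀ = −tan(+29.9°) tan(-11.155°) = 0.1134, H₀ = 1.4572 rad.
Bracket: H₀ sin φ sin δ + cos φ cos δ sin H₀ = 1.4572×0.49849×-0.19346 + 0.86690×0.98111×0.99355 = -0.140529 + 0.845038 = 0.704509.
Q̄ = (S₀/π) × [bracket] = (1361/π) × 0.704509 = 305.21 W/m².
— Configuration B (φ=-5.4°):
cos H₀ = −tan(-5.4°) tan(-6.000°) = -0.0099, H₀ = 1.5807 rad.
Bracket: H₀ sin φ sin δ + cos φ cos δ sin H₀ = 1.5807×-0.09411×-0.10453 + 0.99556×0.99452×0.99995 = 0.015550 + 0.990055 = 1.005605.
Q̄ = (S₀/π) × [bracket] = (1361/π) × 1.005605 = 435.65 W/m².
Ratio Q̄_A / Q̄_B = 305.21 / 435.65 = 0.7006.

Q̄_A / Q̄_B ≈ 0.701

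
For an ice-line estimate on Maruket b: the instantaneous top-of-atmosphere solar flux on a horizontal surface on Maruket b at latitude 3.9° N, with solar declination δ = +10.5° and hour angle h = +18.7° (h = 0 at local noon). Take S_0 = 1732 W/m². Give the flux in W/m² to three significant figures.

1.63e+03 W/m²

cos θ_z = sin ϕ sin δ + cos ϕ cos δ cos h = 0.012395 + 0.929192 = 0.941587.
Flux = S_0 · cos θ_z = 1732 × 0.941587 = 1631 W/m².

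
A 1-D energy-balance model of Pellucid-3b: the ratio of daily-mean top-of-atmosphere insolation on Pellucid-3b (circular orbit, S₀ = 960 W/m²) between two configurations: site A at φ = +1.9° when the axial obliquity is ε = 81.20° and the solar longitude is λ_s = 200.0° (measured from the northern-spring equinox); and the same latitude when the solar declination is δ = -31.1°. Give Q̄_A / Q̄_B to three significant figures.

— Configuration A (φ=+1.9°):
Solar declination: sin δ = sin ε · sin λ_s = sin 81.20° × sin 200.0° = -0.33799, so δ = -19.755°.
cos H₀ = −tan(+1.9°) tan(-19.755°) = 0.0119, H₀ = 1.5589 rad.
Bracket: H₀ sin φ sin δ + cos φ cos δ sin H₀ = 1.5589×0.03316×-0.33799 + 0.99945×0.94115×0.99993 = -0.017472 + 0.940567 = 0.923095.
Q̄ = (S₀/π) × [bracket] = (960/π) × 0.923095 = 282.08 W/m².
— Configuration B (φ=+1.9°):
cos H₀ = −tan(+1.9°) tan(-31.100°) = 0.0200, H₀ = 1.5508 rad.
Bracket: H₀ sin φ sin δ + cos φ cos δ sin H₀ = 1.5508×0.03316×-0.51653 + 0.99945×0.85627×0.99980 = -0.026562 + 0.855628 = 0.829066.
Q̄ = (S₀/π) × [bracket] = (960/π) × 0.829066 = 253.34 W/m².
Ratio Q̄_A / Q̄_B = 282.08 / 253.34 = 1.113.

Q̄_A / Q̄_B ≈ 1.11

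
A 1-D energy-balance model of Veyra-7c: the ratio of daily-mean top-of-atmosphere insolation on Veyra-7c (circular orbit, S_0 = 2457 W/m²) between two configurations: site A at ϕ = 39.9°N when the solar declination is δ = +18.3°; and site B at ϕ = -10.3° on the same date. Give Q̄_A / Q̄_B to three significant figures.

Q̄_A / Q̄_B ≈ 1.27

— Configuration A (ϕ=+39.9°):
cos h₀ = −tan(+39.9°) tan(+18.300°) = -0.2765, h₀ = 1.8510 rad.
Bracket: h₀ sin ϕ sin δ + cos ϕ cos δ sin h₀ = 1.8510×0.64145×0.31399 + 0.76717×0.94943×0.96101 = 0.372808 + 0.699975 = 1.072783.
Q̄ = (S_0/π) × [bracket] = (2457/π) × 1.072783 = 839.01 W/m².
— Configuration B (ϕ=-10.3°):
cos h₀ = −tan(-10.3°) tan(+18.300°) = 0.0601, h₀ = 1.5107 rad.
Bracket: h₀ sin ϕ sin δ + cos ϕ cos δ sin h₀ = 1.5107×-0.17880×0.31399 + 0.98389×0.94943×0.99819 = -0.084813 + 0.932444 = 0.847631.
Q̄ = (S_0/π) × [bracket] = (2457/π) × 0.847631 = 662.92 W/m².
Ratio Q̄_A / Q̄_B = 839.01 / 662.92 = 1.266.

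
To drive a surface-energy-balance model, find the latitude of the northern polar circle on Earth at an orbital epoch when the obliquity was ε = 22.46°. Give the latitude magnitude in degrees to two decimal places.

The polar circle is the lowest latitude that experiences at least one full rotation of continuous daylight at the northern-summer solstice; it lies at |ϕ| = 90° − ε = 90° − 22.46° = 67.54°.

67.54°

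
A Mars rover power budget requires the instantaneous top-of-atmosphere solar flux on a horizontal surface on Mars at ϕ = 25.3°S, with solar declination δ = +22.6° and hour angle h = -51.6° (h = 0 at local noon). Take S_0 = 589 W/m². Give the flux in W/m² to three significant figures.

209 W/m²

cos θ_z = sin ϕ sin δ + cos ϕ cos δ cos h = -0.164232 + 0.518446 = 0.354214.
Flux = S_0 · cos θ_z = 589 × 0.354214 = 208.6 W/m².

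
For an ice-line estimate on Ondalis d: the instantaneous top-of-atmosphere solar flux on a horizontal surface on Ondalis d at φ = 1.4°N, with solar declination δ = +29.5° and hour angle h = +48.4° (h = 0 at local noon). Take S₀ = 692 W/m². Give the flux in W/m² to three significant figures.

cos θ_z = sin φ sin δ + cos φ cos δ cos h = 0.012031 + 0.577679 = 0.589710.
Flux = S₀ · cos θ_z = 692 × 0.589710 = 408.1 W/m².

408 W/m²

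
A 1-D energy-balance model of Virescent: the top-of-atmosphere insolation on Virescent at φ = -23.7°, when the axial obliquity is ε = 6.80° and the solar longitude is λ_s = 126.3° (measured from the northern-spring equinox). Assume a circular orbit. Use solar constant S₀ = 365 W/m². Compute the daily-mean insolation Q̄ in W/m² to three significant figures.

Solar declination: sin δ = sin ε · sin λ_s = sin 6.80° × sin 126.3° = 0.09543, so δ = +5.476°.
cos H₀ = −tan(-23.7°) tan(+5.476°) = 0.0421, H₀ = 1.5287 rad.
Bracket: H₀ sin φ sin δ + cos φ cos δ sin H₀ = 1.5287×-0.40195×0.09543 + 0.91566×0.99544×0.99911 = -0.058638 + 0.910673 = 0.852035.
Q̄ = (S₀/π) × [bracket] = (365/π) × 0.852035 = 98.99 W/m².

Q̄ ≈ 99.0 W/m²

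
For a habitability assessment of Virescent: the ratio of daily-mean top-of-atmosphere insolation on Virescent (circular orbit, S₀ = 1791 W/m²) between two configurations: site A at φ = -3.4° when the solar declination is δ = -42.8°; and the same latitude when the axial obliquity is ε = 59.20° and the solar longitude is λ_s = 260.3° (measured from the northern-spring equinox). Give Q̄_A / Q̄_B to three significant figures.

Q̄_A / Q̄_B ≈ 1.30

— Configuration A (φ=-3.4°):
cos H₀ = −tan(-3.4°) tan(-42.800°) = -0.0550, H₀ = 1.6258 rad.
Bracket: H₀ sin φ sin δ + cos φ cos δ sin H₀ = 1.6258×-0.05931×-0.67944 + 0.99824×0.73373×0.99849 = 0.065516 + 0.731333 = 0.796849.
Q̄ = (S₀/π) × [bracket] = (1791/π) × 0.796849 = 454.28 W/m².
— Configuration B (φ=-3.4°):
Solar declination: sin δ = sin ε · sin λ_s = sin 59.20° × sin 260.3° = -0.84668, so δ = -57.852°.
cos H₀ = −tan(-3.4°) tan(-57.852°) = -0.0945, H₀ = 1.6655 rad.
Bracket: H₀ sin φ sin δ + cos φ cos δ sin H₀ = 1.6655×-0.05931×-0.84668 + 0.99824×0.53210×0.99552 = 0.083636 + 0.528784 = 0.612420.
Q̄ = (S₀/π) × [bracket] = (1791/π) × 0.612420 = 349.14 W/m².
Ratio Q̄_A / Q̄_B = 454.28 / 349.14 = 1.301.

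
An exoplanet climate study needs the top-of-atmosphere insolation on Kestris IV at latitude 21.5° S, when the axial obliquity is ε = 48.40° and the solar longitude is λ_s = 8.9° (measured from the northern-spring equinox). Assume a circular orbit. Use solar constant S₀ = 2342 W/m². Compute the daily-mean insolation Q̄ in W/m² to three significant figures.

Solar declination: sin δ = sin ε · sin λ_s = sin 48.40° × sin 8.9° = 0.11569, so δ = +6.644°.
cos H₀ = −tan(-21.5°) tan(+6.644°) = 0.0459, H₀ = 1.5249 rad.
Bracket: H₀ sin φ sin δ + cos φ cos δ sin H₀ = 1.5249×-0.36650×0.11569 + 0.93042×0.99329×0.99895 = -0.064656 + 0.923206 = 0.858550.
Q̄ = (S₀/π) × [bracket] = (2342/π) × 0.858550 = 640.0 W/m².

Q̄ ≈ 640 W/m²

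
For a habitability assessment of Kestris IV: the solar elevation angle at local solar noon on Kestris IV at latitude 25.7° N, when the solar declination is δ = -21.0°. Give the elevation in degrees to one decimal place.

43.3°

At local noon the hour angle is zero, so the zenith angle equals |φ − δ| = |+25.7° − (-21.000°)| = 46.700°.
Elevation = 90° − 46.700° = 43.3°.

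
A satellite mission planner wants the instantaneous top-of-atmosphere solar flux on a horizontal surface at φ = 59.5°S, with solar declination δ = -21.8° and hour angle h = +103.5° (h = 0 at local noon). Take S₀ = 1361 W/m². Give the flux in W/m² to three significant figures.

cos θ_z = sin φ sin δ + cos φ cos δ cos h = 0.319981 + -0.110009 = 0.209972.
Flux = S₀ · cos θ_z = 1361 × 0.209972 = 285.8 W/m².

286 W/m²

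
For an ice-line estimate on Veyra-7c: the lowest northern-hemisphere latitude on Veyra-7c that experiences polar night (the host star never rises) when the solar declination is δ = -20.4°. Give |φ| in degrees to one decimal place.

|φ| = 69.6°

Polar night requires cos H₀ = −tan φ tan δ ≥ 1, i.e. tan φ tan δ ≤ −1.
The boundary is |tan φ| · |tan δ| = 1, so |φ| = 90° − |δ| = 90° − 20.4° = 69.6° in the northern hemisphere.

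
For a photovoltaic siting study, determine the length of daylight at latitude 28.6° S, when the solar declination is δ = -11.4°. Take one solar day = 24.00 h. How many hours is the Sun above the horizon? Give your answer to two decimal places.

cos H₀ = −tan φ · tan δ = −tan(-28.6°) × tan(-11.400°) = -0.1099, so H₀ = 1.6810 rad = 96.31°.
Daylight = 2H₀/(2π) × 24.00 h = (1.6810/π) × 24.00 = 12.84 h.

12.84 h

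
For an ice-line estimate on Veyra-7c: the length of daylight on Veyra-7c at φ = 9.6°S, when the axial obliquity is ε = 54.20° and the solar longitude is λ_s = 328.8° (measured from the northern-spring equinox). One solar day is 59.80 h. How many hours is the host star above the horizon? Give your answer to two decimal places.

Solar declination: sin δ = sin ε · sin λ_s = sin 54.20° × sin 328.8° = -0.42015, so δ = -24.844°.
cos H₀ = −tan φ · tan δ = −tan(-9.6°) × tan(-24.844°) = -0.0783, so H₀ = 1.6492 rad = 94.49°.
Daylight = 2H₀/(2π) × 59.80 h = (1.6492/π) × 59.80 = 31.39 h.

31.39 h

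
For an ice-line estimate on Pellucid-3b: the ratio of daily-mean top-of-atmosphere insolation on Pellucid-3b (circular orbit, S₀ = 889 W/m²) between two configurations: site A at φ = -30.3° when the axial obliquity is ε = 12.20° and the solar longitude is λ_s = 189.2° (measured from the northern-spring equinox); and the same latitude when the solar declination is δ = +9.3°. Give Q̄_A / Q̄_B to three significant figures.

Q̄_A / Q̄_B ≈ 1.22

— Configuration A (φ=-30.3°):
Solar declination: sin δ = sin ε · sin λ_s = sin 12.20° × sin 189.2° = -0.03379, so δ = -1.936°.
cos H₀ = −tan(-30.3°) tan(-1.936°) = -0.0198, H₀ = 1.5906 rad.
Bracket: H₀ sin φ sin δ + cos φ cos δ sin H₀ = 1.5906×-0.50453×-0.03379 + 0.86340×0.99943×0.99980 = 0.027117 + 0.862735 = 0.889852.
Q̄ = (S₀/π) × [bracket] = (889/π) × 0.889852 = 251.81 W/m².
— Configuration B (φ=-30.3°):
cos H₀ = −tan(-30.3°) tan(+9.300°) = 0.0957, H₀ = 1.4750 rad.
Bracket: H₀ sin φ sin δ + cos φ cos δ sin H₀ = 1.4750×-0.50453×0.16160 + 0.86340×0.98686×0.99541 = -0.120260 + 0.848144 = 0.727884.
Q̄ = (S₀/π) × [bracket] = (889/π) × 0.727884 = 205.97 W/m².
Ratio Q̄_A / Q̄_B = 251.81 / 205.97 = 1.223.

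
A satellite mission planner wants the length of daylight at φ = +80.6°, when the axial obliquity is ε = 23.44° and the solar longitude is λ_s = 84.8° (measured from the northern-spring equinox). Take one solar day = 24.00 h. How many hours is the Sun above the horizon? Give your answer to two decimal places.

24.00 h

Solar declination: sin δ = sin ε · sin λ_s = sin 23.44° × sin 84.8° = 0.39615, so δ = +23.338°.
Sunrise equation: cos H₀ = −tan φ · tan δ = -2.6062 ≤ −1, so the Sun never sets (polar day) and H₀ = π.
Daylight = 2H₀/(2π) × 24.00 h = (3.1416/π) × 24.00 = 24.00 h.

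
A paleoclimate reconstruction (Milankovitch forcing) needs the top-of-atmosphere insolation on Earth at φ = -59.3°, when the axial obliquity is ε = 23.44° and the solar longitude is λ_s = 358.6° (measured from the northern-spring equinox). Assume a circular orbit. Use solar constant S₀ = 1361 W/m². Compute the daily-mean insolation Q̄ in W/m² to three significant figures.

Q̄ ≈ 227 W/m²

Solar declination: sin δ = sin ε · sin λ_s = sin 23.44° × sin 358.6° = -0.00972, so δ = -0.557°.
cos H₀ = −tan(-59.3°) tan(-0.557°) = -0.0164, H₀ = 1.5872 rad.
Bracket: H₀ sin φ sin δ + cos φ cos δ sin H₀ = 1.5872×-0.85985×-0.00972 + 0.51054×0.99995×0.99987 = 0.013265 + 0.510448 = 0.523713.
Q̄ = (S₀/π) × [bracket] = (1361/π) × 0.523713 = 226.9 W/m².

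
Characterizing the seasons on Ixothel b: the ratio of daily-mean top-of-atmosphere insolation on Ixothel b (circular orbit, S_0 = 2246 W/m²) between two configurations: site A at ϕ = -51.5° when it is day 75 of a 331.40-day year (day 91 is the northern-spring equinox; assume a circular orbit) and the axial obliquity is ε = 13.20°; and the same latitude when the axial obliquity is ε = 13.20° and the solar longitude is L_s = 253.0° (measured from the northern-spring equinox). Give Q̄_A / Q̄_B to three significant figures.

Q̄_A / Q̄_B ≈ 0.786

— Configuration A (ϕ=-51.5°):
Solar longitude: L_s = 360° × (75 − 91)/331.40 = -17.381°, i.e. -17.381° + 360° = 342.619°.
sin δ = sin 13.20° × sin 342.619° = -0.06821, so δ = -3.911°.
cos h₀ = −tan(-51.5°) tan(-3.911°) = -0.0860, h₀ = 1.6569 rad.
Bracket: h₀ sin ϕ sin δ + cos ϕ cos δ sin h₀ = 1.6569×-0.78261×-0.06821 + 0.62251×0.99767×0.99630 = 0.088448 + 0.618762 = 0.707210.
Q̄ = (S_0/π) × [bracket] = (2246/π) × 0.707210 = 505.60 W/m².
— Configuration B (ϕ=-51.5°):
Solar declination: sin δ = sin ε · sin L_s = sin 13.20° × sin 253.0° = -0.21837, so δ = -12.613°.
cos h₀ = −tan(-51.5°) tan(-12.613°) = -0.2813, h₀ = 1.8560 rad.
Bracket: h₀ sin ϕ sin δ + cos ϕ cos δ sin h₀ = 1.8560×-0.78261×-0.21837 + 0.62251×0.97587×0.95961 = 0.317188 + 0.582952 = 0.900140.
Q̄ = (S_0/π) × [bracket] = (2246/π) × 0.900140 = 643.53 W/m².
Ratio Q̄_A / Q̄_B = 505.60 / 643.53 = 0.7857.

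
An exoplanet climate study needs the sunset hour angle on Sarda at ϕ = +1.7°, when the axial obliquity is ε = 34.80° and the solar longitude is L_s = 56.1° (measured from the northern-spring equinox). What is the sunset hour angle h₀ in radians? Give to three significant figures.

h₀ = 1.59 rad

Solar declination: sin δ = sin ε · sin L_s = sin 34.80° × sin 56.1° = 0.47370, so δ = +28.275°.
cos h₀ = −tan ϕ · tan δ = −tan(+1.7°) × tan(+28.275°) = -0.0160, so h₀ = 1.5868 rad = 90.91°.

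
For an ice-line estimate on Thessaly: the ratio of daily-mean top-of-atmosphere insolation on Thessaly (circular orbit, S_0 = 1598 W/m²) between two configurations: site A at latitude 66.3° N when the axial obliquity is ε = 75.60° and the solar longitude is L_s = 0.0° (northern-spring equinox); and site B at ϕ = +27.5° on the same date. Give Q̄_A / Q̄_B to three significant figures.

Q̄_A / Q̄_B ≈ 0.453

— Configuration A (ϕ=+66.3°):
Solar declination: sin δ = sin ε · sin L_s = sin 75.60° × sin 0.0° = 0.00000, so δ = +0.000°.
cos h₀ = −tan(+66.3°) tan(+0.000°) = -0.0000, h₀ = 1.5708 rad.
Bracket: h₀ sin ϕ sin δ + cos ϕ cos δ sin h₀ = 1.5708×0.91566×0.00000 + 0.40195×1.00000×1.00000 = 0.000000 + 0.401950 = 0.401950.
Q̄ = (S_0/π) × [bracket] = (1598/π) × 0.401950 = 204.46 W/m².
— Configuration B (ϕ=+27.5°):
cos h₀ = −tan(+27.5°) tan(+0.000°) = -0.0000, h₀ = 1.5708 rad.
Bracket: h₀ sin ϕ sin δ + cos ϕ cos δ sin h₀ = 1.5708×0.46175×0.00000 + 0.88701×1.00000×1.00000 = 0.000000 + 0.887010 = 0.887010.
Q̄ = (S_0/π) × [bracket] = (1598/π) × 0.887010 = 451.19 W/m².
Ratio Q̄_A / Q̄_B = 204.46 / 451.19 = 0.4532.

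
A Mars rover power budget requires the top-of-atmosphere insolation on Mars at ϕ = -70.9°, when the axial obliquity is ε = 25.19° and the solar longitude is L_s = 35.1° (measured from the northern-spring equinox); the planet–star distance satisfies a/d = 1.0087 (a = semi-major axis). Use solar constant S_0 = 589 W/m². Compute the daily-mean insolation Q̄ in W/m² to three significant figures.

Q̄ ≈ 8.17 W/m²

Solar declination: sin δ = sin ε · sin L_s = sin 25.19° × sin 35.1° = 0.24473, so δ = +14.166°.
cos h₀ = −tan(-70.9°) tan(+14.166°) = 0.7289, h₀ = 0.7541 rad.
Bracket: h₀ sin ϕ sin δ + cos ϕ cos δ sin h₀ = 0.7541×-0.94495×0.24473 + 0.32722×0.96959×0.68460 = -0.174391 + 0.217203 = 0.042812.
Inverse-square distance factor (a/d)² = 1.0087² = 1.017476.
Q̄ = (S_0/π) × 1.017476 × [bracket] = (589/π) × 1.017476 × 0.042812 = 8.167 W/m².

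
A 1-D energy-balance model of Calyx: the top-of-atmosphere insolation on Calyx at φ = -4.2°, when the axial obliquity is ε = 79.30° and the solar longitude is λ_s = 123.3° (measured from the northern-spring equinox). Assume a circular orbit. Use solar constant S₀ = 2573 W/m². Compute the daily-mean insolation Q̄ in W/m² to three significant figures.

Q̄ ≈ 391 W/m²

Solar declination: sin δ = sin ε · sin λ_s = sin 79.30° × sin 123.3° = 0.82128, so δ = +55.213°.
cos H₀ = −tan(-4.2°) tan(+55.213°) = 0.1057, H₀ = 1.4649 rad.
Bracket: H₀ sin φ sin δ + cos φ cos δ sin H₀ = 1.4649×-0.07324×0.82128 + 0.99731×0.57053×0.99440 = -0.088115 + 0.565809 = 0.477694.
Q̄ = (S₀/π) × [bracket] = (2573/π) × 0.477694 = 391.2 W/m².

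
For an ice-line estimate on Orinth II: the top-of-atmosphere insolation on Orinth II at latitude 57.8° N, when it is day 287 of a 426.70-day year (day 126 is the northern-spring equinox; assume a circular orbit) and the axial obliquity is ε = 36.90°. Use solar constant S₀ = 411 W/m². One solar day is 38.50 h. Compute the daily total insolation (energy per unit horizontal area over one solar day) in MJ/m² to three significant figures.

Solar longitude: λ_s = 360° × (287 − 126)/426.70 = 135.833°.
sin δ = sin 36.90° × sin 135.833° = 0.41834, so δ = +24.730°.
cos H₀ = −tan(+57.8°) tan(+24.730°) = -0.7314, H₀ = 2.3912 rad.
Bracket: H₀ sin φ sin δ + cos φ cos δ sin H₀ = 2.3912×0.84619×0.41834 + 0.53288×0.90829×0.68195 = 0.846473 + 0.330070 = 1.176543.
Q̄ = (S₀/π) × [bracket] = (411/π) × 1.176543 = 153.92 W/m².
Daily total = Q̄ × 38.50 h × 3600 s/h = 153.92 × 38.50 × 3600 / 10⁶ = 21.33 MJ/m².

21.3 MJ/m²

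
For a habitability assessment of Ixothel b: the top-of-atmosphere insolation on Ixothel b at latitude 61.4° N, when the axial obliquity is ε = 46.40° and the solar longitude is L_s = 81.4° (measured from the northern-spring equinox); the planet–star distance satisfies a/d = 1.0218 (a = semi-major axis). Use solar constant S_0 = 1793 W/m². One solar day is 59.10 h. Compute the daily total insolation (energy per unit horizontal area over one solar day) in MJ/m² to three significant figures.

Solar declination: sin δ = sin ε · sin L_s = sin 46.40° × sin 81.4° = 0.71603, so δ = +45.728°.
cos h₀ = −tan(+61.4°) tan(+45.728°) = -1.8813 ≤ −1 ⇒ polar day, h₀ = π.
Bracket: h₀ sin ϕ sin δ + cos ϕ cos δ sin h₀ = 3.1416×0.87798×0.71603 + 0.47869×0.69807×0.00000 = 1.974998 + 0.000000 = 1.974998.
Inverse-square distance factor (a/d)² = 1.0218² = 1.044075.
Q̄ = (S_0/π) × 1.044075 × [bracket] = (1793/π) × 1.044075 × 1.974998 = 1176.9 W/m².
Daily total = Q̄ × 59.10 h × 3600 s/h = 1176.9 × 59.10 × 3600 / 10⁶ = 250.4 MJ/m².

250 MJ/m²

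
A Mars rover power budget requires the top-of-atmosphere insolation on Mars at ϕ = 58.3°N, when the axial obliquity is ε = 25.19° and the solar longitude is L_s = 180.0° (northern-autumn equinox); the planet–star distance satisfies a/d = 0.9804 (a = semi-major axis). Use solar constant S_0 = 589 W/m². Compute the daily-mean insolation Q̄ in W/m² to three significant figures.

Q̄ ≈ 94.7 W/m²

Solar declination: sin δ = sin ε · sin L_s = sin 25.19° × sin 180.0° = 0.00000, so δ = +0.000°.
cos h₀ = −tan(+58.3°) tan(+0.000°) = -0.0000, h₀ = 1.5708 rad.
Bracket: h₀ sin ϕ sin δ + cos ϕ cos δ sin h₀ = 1.5708×0.85081×0.00000 + 0.52547×1.00000×1.00000 = 0.000000 + 0.525470 = 0.525470.
Inverse-square distance factor (a/d)² = 0.9804² = 0.961184.
Q̄ = (S_0/π) × 0.961184 × [bracket] = (589/π) × 0.961184 × 0.525470 = 94.69 W/m².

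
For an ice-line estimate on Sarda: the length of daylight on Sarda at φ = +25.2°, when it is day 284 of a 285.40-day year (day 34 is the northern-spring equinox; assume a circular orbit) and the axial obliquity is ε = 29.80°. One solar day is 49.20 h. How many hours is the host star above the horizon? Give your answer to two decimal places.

21.84 h

Solar longitude: λ_s = 360° × (284 − 34)/285.40 = 315.347°.
sin δ = sin 29.80° × sin 315.347° = -0.34928, so δ = -20.443°.
cos H₀ = −tan φ · tan δ = −tan(+25.2°) × tan(-20.443°) = 0.1754, so H₀ = 1.3945 rad = 79.90°.
Daylight = 2H₀/(2π) × 49.20 h = (1.3945/π) × 49.20 = 21.84 h.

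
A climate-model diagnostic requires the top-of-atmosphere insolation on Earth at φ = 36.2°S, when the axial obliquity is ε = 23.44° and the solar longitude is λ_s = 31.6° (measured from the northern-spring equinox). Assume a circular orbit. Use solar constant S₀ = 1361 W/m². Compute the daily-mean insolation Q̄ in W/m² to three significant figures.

Q̄ ≈ 262 W/m²

Solar declination: sin δ = sin ε · sin λ_s = sin 23.44° × sin 31.6° = 0.20844, so δ = +12.031°.
cos H₀ = −tan(-36.2°) tan(+12.031°) = 0.1560, H₀ = 1.4142 rad.
Bracket: H₀ sin φ sin δ + cos φ cos δ sin H₀ = 1.4142×-0.59061×0.20844 + 0.80696×0.97804×0.98776 = -0.174098 + 0.779579 = 0.605481.
Q̄ = (S₀/π) × [bracket] = (1361/π) × 0.605481 = 262.3 W/m².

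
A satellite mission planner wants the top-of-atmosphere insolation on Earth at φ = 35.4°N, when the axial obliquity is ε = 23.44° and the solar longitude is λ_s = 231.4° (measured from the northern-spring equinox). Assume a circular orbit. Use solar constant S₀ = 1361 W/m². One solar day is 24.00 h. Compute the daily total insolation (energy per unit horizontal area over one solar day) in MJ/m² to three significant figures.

Solar declination: sin δ = sin ε · sin λ_s = sin 23.44° × sin 231.4° = -0.31088, so δ = -18.112°.
cos H₀ = −tan(+35.4°) tan(-18.112°) = 0.2324, H₀ = 1.3362 rad.
Bracket: H₀ sin φ sin δ + cos φ cos δ sin H₀ = 1.3362×0.57928×-0.31088 + 0.81513×0.95045×0.97261 = -0.240632 + 0.753520 = 0.512888.
Q̄ = (S₀/π) × [bracket] = (1361/π) × 0.512888 = 222.19 W/m².
Daily total = Q̄ × 24.00 h × 3600 s/h = 222.19 × 24.00 × 3600 / 10⁶ = 19.20 MJ/m².

19.2 MJ/m²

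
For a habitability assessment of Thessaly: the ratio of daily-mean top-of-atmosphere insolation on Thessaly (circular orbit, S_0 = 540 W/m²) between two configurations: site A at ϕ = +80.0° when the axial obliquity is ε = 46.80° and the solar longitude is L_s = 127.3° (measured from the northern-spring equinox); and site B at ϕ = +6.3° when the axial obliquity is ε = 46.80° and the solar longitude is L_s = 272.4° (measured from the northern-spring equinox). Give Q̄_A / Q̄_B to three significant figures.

Q̄_A / Q̄_B ≈ 3.20

— Configuration A (ϕ=+80.0°):
Solar declination: sin δ = sin ε · sin L_s = sin 46.80° × sin 127.3° = 0.57988, so δ = +35.442°.
cos h₀ = −tan(+80.0°) tan(+35.442°) = -4.0366 ≤ −1 ⇒ polar day, h₀ = π.
Bracket: h₀ sin ϕ sin δ + cos ϕ cos δ sin h₀ = 3.1416×0.98481×0.57988 + 0.17365×0.81471×0.00000 = 1.794079 + 0.000000 = 1.794079.
Q̄ = (S_0/π) × [bracket] = (540/π) × 1.794079 = 308.38 W/m².
— Configuration B (ϕ=+6.3°):
Solar declination: sin δ = sin ε · sin L_s = sin 46.80° × sin 272.4° = -0.72833, so δ = -46.747°.
cos h₀ = −tan(+6.3°) tan(-46.747°) = 0.1173, h₀ = 1.4532 rad.
Bracket: h₀ sin ϕ sin δ + cos ϕ cos δ sin h₀ = 1.4532×0.10973×-0.72833 + 0.99396×0.68523×0.99309 = -0.116139 + 0.676385 = 0.560246.
Q̄ = (S_0/π) × [bracket] = (540/π) × 0.560246 = 96.299 W/m².
Ratio Q̄_A / Q̄_B = 308.38 / 96.299 = 3.202.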